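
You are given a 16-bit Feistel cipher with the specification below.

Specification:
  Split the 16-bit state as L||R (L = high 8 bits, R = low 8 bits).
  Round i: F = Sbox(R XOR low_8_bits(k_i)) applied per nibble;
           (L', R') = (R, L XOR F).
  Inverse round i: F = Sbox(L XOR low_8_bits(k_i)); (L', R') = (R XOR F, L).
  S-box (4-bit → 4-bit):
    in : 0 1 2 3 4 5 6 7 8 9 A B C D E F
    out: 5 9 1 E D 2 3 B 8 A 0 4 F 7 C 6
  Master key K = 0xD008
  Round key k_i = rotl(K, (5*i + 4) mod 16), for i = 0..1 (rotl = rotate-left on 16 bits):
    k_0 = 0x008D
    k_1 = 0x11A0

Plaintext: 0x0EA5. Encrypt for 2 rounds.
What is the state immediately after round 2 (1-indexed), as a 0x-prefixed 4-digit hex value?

s_0 = plaintext = 0x0EA5
s_1 = Round(s_0, k_0) = 0xA516
s_2 = Round(s_1, k_1) = 0x16E6

0x16E6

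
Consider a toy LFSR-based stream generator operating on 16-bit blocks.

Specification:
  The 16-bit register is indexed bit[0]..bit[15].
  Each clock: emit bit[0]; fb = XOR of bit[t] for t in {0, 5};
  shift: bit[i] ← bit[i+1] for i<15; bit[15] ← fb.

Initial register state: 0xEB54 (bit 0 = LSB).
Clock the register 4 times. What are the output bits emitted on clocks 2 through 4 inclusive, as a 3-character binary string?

reg_0 = 0xEB54
clock 1: out=0, reg = 0x75AA
clock 2: out=0, reg = 0xBAD5
clock 3: out=1, reg = 0xDD6A
clock 4: out=0, reg = 0xEEB5

010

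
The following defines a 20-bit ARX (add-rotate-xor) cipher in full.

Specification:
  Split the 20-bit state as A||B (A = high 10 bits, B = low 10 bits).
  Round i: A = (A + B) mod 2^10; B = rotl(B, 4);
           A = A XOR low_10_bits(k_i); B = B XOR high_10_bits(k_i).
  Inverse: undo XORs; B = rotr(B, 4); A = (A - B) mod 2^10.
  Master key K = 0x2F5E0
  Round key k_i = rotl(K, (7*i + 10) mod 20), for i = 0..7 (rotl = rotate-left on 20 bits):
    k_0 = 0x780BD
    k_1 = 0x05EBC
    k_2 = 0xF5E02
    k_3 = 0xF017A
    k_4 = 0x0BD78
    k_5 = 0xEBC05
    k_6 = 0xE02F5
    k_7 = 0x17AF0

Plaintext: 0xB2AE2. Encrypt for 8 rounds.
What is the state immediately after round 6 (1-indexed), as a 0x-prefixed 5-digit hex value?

s_0 = plaintext = 0xB2AE2
s_1 = Round(s_0, k_0) = 0x447CB
s_2 = Round(s_1, k_1) = 0x980A8
s_3 = Round(s_2, k_2) = 0x42955
s_4 = Round(s_3, k_3) = 0xC9695
s_5 = Round(s_4, k_4) = 0x30975
s_6 = Round(s_5, k_5) = 0x8C8FA
s_7 = Round(s_6, k_6) = 0x76423
s_8 = Round(s_7, k_7) = 0xC326E

0x8C8FA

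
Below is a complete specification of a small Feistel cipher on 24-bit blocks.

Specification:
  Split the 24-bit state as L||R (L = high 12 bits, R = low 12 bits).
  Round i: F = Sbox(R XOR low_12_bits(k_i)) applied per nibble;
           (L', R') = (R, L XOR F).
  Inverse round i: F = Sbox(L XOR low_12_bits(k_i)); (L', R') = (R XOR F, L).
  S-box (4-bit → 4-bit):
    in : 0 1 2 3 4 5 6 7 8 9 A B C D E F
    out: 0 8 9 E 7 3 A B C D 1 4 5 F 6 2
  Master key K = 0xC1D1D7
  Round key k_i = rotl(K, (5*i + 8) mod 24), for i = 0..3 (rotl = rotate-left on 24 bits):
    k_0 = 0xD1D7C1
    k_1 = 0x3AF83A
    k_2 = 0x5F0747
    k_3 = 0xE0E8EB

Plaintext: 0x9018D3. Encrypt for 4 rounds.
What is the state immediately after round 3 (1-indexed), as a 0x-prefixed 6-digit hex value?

s_0 = plaintext = 0x9018D3
s_1 = Round(s_0, k_0) = 0x8D3B88
s_2 = Round(s_1, k_1) = 0xB8869A
s_3 = Round(s_2, k_2) = 0x69A377
s_4 = Round(s_3, k_3) = 0x37724F

0x69A377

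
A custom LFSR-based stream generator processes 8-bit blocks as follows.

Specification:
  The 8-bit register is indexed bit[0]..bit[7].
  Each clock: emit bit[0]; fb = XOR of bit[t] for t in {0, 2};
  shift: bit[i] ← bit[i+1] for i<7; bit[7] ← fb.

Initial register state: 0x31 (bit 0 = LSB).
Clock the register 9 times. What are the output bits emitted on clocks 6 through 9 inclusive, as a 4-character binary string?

reg_0 = 0x31
clock 1: out=1, reg = 0x98
clock 2: out=0, reg = 0x4C
clock 3: out=0, reg = 0xA6
clock 4: out=0, reg = 0xD3
clock 5: out=1, reg = 0xE9
clock 6: out=1, reg = 0xF4
clock 7: out=0, reg = 0xFA
clock 8: out=0, reg = 0x7D
clock 9: out=1, reg = 0x3E

1001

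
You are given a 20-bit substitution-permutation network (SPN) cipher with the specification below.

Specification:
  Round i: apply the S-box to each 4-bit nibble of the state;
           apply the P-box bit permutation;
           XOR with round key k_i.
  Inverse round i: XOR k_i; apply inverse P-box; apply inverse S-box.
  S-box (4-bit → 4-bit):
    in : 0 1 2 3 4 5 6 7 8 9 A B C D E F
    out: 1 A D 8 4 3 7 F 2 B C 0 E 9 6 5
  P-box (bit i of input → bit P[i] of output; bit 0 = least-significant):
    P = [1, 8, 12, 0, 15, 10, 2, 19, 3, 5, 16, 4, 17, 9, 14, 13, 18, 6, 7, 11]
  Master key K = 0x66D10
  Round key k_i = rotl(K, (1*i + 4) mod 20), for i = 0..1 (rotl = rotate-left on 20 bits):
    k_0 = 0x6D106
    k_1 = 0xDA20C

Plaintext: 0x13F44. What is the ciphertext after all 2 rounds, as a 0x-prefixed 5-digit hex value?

s_0 = plaintext = 0x13F44
s_1 = Round(s_0, k_0) = 0x7E94A
s_2 = Round(s_1, k_1) = 0x9F8F1

0x9F8F1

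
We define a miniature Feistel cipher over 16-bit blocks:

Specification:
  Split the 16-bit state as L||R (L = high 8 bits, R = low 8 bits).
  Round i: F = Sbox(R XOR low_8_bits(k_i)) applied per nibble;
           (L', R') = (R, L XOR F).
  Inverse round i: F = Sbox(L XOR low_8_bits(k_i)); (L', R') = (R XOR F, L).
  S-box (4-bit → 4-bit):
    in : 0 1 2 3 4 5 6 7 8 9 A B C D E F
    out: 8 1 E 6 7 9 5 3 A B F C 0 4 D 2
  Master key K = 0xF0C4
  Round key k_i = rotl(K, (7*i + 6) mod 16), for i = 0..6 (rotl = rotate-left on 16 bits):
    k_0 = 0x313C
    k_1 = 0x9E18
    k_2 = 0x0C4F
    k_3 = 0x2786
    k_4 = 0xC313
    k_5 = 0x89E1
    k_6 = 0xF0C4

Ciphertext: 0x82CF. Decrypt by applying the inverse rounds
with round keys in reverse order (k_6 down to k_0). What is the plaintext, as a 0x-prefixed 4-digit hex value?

s_0 = ciphertext = 0x82CF
s_1 = InvRound(s_0, k_6) = 0xBA82
s_2 = InvRound(s_1, k_5) = 0x1EBA
s_3 = InvRound(s_2, k_4) = 0x3E1E
s_4 = InvRound(s_3, k_3) = 0xD43E
s_5 = InvRound(s_4, k_2) = 0x82D4
s_6 = InvRound(s_5, k_1) = 0x6B82
s_7 = InvRound(s_6, k_0) = 0x116B

0x116B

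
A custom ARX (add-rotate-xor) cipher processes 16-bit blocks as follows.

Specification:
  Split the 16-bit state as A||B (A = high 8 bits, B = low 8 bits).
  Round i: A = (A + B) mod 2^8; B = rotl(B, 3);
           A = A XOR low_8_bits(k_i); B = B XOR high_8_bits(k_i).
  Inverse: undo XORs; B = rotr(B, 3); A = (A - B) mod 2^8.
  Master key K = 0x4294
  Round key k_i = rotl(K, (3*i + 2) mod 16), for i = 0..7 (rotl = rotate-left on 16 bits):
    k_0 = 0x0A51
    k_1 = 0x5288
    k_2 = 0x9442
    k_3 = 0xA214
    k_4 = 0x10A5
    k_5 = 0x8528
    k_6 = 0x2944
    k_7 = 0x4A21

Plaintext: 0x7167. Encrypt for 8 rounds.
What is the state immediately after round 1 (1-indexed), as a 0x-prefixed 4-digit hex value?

s_0 = plaintext = 0x7167
s_1 = Round(s_0, k_0) = 0x8931
s_2 = Round(s_1, k_1) = 0x32DB
s_3 = Round(s_2, k_2) = 0x4F4A
s_4 = Round(s_3, k_3) = 0x8DF0
s_5 = Round(s_4, k_4) = 0xD897
s_6 = Round(s_5, k_5) = 0x4739
s_7 = Round(s_6, k_6) = 0xC4E0
s_8 = Round(s_7, k_7) = 0x854D

0x8931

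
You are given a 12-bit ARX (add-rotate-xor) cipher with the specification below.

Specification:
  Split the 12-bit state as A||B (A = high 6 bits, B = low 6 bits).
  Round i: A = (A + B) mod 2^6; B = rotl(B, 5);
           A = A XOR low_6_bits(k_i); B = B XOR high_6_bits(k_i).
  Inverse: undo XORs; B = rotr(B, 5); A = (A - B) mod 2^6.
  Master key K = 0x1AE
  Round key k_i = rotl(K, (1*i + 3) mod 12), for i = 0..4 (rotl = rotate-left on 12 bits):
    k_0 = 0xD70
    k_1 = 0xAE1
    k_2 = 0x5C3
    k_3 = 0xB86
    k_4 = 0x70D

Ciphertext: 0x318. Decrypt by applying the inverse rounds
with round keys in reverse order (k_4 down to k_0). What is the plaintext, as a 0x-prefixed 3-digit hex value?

s_0 = ciphertext = 0x318
s_1 = InvRound(s_0, k_4) = 0xE48
s_2 = InvRound(s_1, k_3) = 0xC8D
s_3 = InvRound(s_2, k_2) = 0xF74
s_4 = InvRound(s_3, k_1) = 0x7BE
s_5 = InvRound(s_4, k_0) = 0x616

0x616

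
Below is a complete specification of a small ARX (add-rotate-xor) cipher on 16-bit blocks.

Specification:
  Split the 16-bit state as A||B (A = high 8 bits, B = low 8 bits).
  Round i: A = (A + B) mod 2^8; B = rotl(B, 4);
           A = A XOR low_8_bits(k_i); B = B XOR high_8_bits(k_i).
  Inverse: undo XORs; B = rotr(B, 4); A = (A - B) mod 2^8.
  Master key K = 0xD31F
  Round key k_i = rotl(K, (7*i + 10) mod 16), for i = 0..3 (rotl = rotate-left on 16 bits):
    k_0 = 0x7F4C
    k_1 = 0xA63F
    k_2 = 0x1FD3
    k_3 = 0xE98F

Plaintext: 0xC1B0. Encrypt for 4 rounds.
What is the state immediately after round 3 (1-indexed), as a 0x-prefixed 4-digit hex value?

0xBC01

s_0 = plaintext = 0xC1B0
s_1 = Round(s_0, k_0) = 0x3D74
s_2 = Round(s_1, k_1) = 0x8EE1
s_3 = Round(s_2, k_2) = 0xBC01
s_4 = Round(s_3, k_3) = 0x32F9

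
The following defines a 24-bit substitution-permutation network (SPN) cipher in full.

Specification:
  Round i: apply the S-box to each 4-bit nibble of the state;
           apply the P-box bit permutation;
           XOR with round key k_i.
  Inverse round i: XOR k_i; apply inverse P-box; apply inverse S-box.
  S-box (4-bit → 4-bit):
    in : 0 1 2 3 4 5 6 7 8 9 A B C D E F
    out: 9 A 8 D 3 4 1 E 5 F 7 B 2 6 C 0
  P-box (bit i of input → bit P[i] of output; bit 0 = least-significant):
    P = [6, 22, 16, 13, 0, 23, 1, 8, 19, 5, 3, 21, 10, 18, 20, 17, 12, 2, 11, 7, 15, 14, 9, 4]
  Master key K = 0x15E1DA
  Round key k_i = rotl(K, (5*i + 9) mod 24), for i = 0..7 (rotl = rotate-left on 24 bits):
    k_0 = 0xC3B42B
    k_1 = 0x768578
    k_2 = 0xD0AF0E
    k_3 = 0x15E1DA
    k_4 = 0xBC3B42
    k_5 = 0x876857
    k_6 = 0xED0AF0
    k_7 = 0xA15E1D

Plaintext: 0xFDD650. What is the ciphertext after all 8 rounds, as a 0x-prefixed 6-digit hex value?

0xB6EEDF

s_0 = plaintext = 0xFDD650
s_1 = Round(s_0, k_0) = 0xDF9C6D
s_2 = Round(s_1, k_1) = 0x21C359
s_3 = Round(s_2, k_2) = 0xBD8FD0
s_4 = Round(s_3, k_3) = 0x850D8C
s_5 = Round(s_4, k_4) = 0xFEB569
s_6 = Round(s_5, k_5) = 0xC0449E
s_7 = Round(s_6, k_6) = 0x607F53
s_8 = Round(s_7, k_7) = 0xB6EEDF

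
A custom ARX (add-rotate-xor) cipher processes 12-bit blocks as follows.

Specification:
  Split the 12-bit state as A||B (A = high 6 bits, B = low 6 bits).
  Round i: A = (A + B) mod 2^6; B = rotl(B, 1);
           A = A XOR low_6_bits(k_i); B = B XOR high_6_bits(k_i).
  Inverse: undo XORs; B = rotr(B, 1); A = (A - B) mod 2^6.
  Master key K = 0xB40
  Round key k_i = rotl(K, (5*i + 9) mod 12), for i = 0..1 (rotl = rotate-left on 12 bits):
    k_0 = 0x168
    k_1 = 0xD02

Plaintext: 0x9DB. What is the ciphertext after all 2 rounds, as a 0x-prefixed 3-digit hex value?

s_0 = plaintext = 0x9DB
s_1 = Round(s_0, k_0) = 0xAB3
s_2 = Round(s_1, k_1) = 0x7D3

0x7D3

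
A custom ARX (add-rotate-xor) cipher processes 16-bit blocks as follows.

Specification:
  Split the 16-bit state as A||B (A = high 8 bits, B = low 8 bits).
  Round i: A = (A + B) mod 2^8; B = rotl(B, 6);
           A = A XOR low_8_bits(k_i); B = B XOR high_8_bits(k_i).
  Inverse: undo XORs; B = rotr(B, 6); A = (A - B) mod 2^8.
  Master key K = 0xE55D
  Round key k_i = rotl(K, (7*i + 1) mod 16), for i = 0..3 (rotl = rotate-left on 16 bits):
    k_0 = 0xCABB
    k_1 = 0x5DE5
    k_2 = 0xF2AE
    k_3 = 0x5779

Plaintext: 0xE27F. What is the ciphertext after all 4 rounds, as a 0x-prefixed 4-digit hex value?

0xF96A

s_0 = plaintext = 0xE27F
s_1 = Round(s_0, k_0) = 0xDA15
s_2 = Round(s_1, k_1) = 0x0A18
s_3 = Round(s_2, k_2) = 0x8CF4
s_4 = Round(s_3, k_3) = 0xF96A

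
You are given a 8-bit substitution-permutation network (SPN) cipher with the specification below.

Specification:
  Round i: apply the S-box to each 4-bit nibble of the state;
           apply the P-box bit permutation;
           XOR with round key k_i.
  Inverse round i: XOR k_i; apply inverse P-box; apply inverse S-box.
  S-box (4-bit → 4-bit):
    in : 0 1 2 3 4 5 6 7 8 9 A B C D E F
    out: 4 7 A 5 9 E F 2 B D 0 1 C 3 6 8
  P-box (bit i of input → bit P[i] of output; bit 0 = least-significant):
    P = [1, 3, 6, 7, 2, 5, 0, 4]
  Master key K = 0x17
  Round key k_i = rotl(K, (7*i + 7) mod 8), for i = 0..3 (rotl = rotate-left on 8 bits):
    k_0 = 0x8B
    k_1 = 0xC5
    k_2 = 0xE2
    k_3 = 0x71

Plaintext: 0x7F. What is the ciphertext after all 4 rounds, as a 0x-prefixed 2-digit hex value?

0x61

s_0 = plaintext = 0x7F
s_1 = Round(s_0, k_0) = 0x2B
s_2 = Round(s_1, k_1) = 0xF7
s_3 = Round(s_2, k_2) = 0xFA
s_4 = Round(s_3, k_3) = 0x61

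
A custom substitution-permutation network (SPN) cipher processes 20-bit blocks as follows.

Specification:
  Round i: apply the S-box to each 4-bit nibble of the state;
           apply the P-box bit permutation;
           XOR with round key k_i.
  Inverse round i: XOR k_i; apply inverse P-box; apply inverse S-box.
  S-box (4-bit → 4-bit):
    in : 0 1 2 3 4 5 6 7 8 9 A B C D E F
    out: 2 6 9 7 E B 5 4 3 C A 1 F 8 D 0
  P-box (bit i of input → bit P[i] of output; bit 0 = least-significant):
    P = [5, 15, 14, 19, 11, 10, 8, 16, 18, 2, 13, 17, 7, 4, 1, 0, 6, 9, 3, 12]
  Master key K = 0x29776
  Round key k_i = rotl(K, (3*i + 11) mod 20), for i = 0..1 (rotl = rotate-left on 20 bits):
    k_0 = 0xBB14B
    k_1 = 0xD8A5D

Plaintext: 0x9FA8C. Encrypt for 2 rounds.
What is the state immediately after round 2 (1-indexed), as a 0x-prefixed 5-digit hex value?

s_0 = plaintext = 0x9FA8C
s_1 = Round(s_0, k_0) = 0x16D67
s_2 = Round(s_1, k_1) = 0xFC1D7

0xFC1D7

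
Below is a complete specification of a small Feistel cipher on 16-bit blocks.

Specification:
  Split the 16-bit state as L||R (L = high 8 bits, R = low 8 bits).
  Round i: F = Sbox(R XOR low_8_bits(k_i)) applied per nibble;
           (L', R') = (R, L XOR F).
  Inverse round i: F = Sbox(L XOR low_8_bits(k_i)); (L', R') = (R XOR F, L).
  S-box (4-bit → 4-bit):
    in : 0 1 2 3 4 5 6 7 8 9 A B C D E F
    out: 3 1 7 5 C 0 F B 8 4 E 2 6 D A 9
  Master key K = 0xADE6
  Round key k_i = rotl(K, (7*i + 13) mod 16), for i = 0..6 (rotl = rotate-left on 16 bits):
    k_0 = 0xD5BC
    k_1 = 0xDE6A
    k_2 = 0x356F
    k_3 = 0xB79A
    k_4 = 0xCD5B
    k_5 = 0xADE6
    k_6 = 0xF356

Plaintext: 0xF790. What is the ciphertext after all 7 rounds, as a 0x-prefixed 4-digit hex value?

0xFDD1

s_0 = plaintext = 0xF790
s_1 = Round(s_0, k_0) = 0x9081
s_2 = Round(s_1, k_1) = 0x8132
s_3 = Round(s_2, k_2) = 0x328C
s_4 = Round(s_3, k_3) = 0x8C2D
s_5 = Round(s_4, k_4) = 0x2D33
s_6 = Round(s_5, k_5) = 0x33FD
s_7 = Round(s_6, k_6) = 0xFDD1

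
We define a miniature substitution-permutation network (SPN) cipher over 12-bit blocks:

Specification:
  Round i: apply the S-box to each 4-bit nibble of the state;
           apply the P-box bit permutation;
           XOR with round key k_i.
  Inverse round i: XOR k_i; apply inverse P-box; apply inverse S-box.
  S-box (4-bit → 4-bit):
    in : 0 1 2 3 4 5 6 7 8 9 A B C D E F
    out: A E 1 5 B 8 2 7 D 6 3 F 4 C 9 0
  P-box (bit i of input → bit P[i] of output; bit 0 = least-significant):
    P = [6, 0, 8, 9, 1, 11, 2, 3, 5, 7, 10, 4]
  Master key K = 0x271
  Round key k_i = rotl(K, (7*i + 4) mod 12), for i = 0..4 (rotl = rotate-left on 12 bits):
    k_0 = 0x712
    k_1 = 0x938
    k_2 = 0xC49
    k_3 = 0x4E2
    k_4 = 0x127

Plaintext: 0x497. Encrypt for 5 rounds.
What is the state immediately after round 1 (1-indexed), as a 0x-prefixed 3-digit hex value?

s_0 = plaintext = 0x497
s_1 = Round(s_0, k_0) = 0xEE7
s_2 = Round(s_1, k_1) = 0x843
s_3 = Round(s_2, k_2) = 0x133
s_4 = Round(s_3, k_3) = 0x134
s_5 = Round(s_4, k_4) = 0x7F0

0xEE7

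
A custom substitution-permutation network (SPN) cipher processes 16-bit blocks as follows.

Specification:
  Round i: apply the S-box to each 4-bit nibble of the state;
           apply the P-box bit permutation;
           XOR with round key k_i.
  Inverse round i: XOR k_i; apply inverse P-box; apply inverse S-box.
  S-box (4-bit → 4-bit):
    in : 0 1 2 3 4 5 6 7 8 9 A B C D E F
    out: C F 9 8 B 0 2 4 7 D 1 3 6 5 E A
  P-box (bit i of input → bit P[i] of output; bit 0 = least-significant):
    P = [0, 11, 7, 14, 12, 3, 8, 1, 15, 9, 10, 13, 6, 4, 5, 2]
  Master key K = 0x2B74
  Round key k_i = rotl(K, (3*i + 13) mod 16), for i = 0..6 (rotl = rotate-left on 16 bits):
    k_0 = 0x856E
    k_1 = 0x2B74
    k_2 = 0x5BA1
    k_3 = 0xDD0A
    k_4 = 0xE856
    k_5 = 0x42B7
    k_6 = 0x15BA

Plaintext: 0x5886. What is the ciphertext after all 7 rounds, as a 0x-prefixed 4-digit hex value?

s_0 = plaintext = 0x5886
s_1 = Round(s_0, k_0) = 0x1A66
s_2 = Round(s_1, k_1) = 0xA308
s_3 = Round(s_2, k_2) = 0x7262
s_4 = Round(s_3, k_3) = 0x3D23
s_5 = Round(s_4, k_4) = 0x3C50
s_6 = Round(s_5, k_5) = 0x0433
s_7 = Round(s_6, k_6) = 0xF79C

0xF79C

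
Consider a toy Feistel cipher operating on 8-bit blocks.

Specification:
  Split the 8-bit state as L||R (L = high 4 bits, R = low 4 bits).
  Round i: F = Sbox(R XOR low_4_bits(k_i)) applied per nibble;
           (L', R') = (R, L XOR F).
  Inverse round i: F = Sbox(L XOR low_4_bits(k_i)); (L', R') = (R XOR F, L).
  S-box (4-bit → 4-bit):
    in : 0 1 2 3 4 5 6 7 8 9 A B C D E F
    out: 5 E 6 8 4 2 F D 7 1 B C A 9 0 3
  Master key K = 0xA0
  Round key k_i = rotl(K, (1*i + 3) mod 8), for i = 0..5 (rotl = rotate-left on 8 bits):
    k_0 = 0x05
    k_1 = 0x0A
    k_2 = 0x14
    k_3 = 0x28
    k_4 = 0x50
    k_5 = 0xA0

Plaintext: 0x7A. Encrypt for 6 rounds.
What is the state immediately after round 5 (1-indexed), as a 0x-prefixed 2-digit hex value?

s_0 = plaintext = 0x7A
s_1 = Round(s_0, k_0) = 0xA4
s_2 = Round(s_1, k_1) = 0x4A
s_3 = Round(s_2, k_2) = 0xA4
s_4 = Round(s_3, k_3) = 0x40
s_5 = Round(s_4, k_4) = 0x01
s_6 = Round(s_5, k_5) = 0x1E

0x01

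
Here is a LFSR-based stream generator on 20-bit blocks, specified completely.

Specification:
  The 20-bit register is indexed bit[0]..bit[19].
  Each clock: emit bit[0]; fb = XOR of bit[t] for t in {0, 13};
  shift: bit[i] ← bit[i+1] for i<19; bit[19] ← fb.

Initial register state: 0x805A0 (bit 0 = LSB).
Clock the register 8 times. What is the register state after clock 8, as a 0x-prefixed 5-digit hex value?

0xE0805

reg_0 = 0x805A0
clock 1: out=0, reg = 0x402D0
clock 2: out=0, reg = 0x20168
clock 3: out=0, reg = 0x100B4
clock 4: out=0, reg = 0x0805A
clock 5: out=0, reg = 0x0402D
clock 6: out=1, reg = 0x82016
clock 7: out=0, reg = 0xC100B
clock 8: out=1, reg = 0xE0805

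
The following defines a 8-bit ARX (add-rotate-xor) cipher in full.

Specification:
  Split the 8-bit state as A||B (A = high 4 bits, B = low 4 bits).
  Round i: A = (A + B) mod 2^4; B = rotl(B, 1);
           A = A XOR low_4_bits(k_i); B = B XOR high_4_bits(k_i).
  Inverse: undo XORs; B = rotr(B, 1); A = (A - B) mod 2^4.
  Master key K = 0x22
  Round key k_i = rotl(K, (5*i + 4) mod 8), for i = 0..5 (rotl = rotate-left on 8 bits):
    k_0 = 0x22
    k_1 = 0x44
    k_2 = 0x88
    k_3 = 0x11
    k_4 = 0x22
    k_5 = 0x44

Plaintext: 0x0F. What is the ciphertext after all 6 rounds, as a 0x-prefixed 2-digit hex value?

0xFF

s_0 = plaintext = 0x0F
s_1 = Round(s_0, k_0) = 0xDD
s_2 = Round(s_1, k_1) = 0xEF
s_3 = Round(s_2, k_2) = 0x57
s_4 = Round(s_3, k_3) = 0xDF
s_5 = Round(s_4, k_4) = 0xED
s_6 = Round(s_5, k_5) = 0xFF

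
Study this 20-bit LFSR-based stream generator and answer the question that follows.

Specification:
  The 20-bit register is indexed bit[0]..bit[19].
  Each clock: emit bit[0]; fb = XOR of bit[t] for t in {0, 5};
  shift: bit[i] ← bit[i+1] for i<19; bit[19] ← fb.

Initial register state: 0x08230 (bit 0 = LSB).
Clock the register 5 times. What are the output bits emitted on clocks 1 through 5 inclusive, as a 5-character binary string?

reg_0 = 0x08230
clock 1: out=0, reg = 0x84118
clock 2: out=0, reg = 0x4208C
clock 3: out=0, reg = 0x21046
clock 4: out=0, reg = 0x10823
clock 5: out=1, reg = 0x08411

00001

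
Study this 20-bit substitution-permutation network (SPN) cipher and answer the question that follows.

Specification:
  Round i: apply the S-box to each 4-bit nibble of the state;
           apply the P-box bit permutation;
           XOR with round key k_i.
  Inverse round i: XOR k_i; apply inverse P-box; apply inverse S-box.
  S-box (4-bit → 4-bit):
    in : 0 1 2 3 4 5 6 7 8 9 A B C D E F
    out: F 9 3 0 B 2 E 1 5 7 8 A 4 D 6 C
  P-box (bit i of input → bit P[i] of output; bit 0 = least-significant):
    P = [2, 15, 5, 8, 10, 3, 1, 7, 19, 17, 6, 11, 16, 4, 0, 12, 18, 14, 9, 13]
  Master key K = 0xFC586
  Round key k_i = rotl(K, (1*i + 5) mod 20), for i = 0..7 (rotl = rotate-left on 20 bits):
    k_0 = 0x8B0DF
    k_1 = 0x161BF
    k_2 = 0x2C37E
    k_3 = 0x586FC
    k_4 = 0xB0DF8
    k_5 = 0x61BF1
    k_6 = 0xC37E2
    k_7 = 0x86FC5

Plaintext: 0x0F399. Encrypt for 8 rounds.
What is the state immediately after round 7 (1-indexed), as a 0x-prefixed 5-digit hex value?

0x593C9

s_0 = plaintext = 0x0F399
s_1 = Round(s_0, k_0) = 0xC46F0
s_2 = Round(s_1, k_1) = 0x2FA49
s_3 = Round(s_2, k_2) = 0x61FD3
s_4 = Round(s_3, k_3) = 0x4F83E
s_5 = Round(s_4, k_4) = 0x7FD99
s_6 = Round(s_5, k_5) = 0xA879E
s_7 = Round(s_6, k_6) = 0x593C9
s_8 = Round(s_7, k_7) = 0x9AFF2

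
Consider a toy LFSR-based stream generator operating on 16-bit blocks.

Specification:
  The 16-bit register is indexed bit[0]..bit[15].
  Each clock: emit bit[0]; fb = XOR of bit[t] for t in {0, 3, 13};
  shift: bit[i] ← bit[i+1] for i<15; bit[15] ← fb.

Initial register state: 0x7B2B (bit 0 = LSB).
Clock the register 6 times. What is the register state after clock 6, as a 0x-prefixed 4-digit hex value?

reg_0 = 0x7B2B
clock 1: out=1, reg = 0xBD95
clock 2: out=1, reg = 0x5ECA
clock 3: out=0, reg = 0xAF65
clock 4: out=1, reg = 0x57B2
clock 5: out=0, reg = 0x2BD9
clock 6: out=1, reg = 0x95EC

0x95EC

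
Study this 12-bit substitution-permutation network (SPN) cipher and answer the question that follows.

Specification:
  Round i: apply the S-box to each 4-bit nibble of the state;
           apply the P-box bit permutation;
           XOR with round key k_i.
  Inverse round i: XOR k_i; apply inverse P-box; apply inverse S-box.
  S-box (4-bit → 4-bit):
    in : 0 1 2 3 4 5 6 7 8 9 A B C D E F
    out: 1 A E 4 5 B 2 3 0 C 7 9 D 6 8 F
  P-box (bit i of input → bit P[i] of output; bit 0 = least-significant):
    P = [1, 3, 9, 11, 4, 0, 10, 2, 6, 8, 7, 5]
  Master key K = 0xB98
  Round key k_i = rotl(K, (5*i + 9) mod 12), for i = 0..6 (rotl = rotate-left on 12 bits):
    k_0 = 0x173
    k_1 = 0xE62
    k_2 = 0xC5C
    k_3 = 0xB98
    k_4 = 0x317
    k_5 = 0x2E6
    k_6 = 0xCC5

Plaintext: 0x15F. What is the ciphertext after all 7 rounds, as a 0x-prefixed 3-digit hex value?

s_0 = plaintext = 0x15F
s_1 = Round(s_0, k_0) = 0xA4C
s_2 = Round(s_1, k_1) = 0x1B0
s_3 = Round(s_2, k_2) = 0xD6A
s_4 = Round(s_3, k_3) = 0x813
s_5 = Round(s_4, k_4) = 0x112
s_6 = Round(s_5, k_5) = 0x9CB
s_7 = Round(s_6, k_6) = 0x073

0x073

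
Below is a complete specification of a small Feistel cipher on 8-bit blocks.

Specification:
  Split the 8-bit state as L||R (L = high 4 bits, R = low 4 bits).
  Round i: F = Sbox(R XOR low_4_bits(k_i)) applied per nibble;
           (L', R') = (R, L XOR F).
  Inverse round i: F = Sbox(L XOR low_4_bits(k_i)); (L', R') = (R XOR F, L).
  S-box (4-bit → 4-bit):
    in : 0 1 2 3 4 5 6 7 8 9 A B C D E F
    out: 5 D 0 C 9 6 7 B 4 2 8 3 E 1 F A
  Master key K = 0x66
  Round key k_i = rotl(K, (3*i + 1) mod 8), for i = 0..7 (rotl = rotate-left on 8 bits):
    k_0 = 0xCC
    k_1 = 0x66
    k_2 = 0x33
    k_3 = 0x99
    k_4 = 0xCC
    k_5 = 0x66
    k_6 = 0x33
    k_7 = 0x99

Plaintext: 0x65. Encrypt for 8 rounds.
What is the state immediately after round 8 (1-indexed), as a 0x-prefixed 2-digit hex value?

0x63

s_0 = plaintext = 0x65
s_1 = Round(s_0, k_0) = 0x54
s_2 = Round(s_1, k_1) = 0x45
s_3 = Round(s_2, k_2) = 0x53
s_4 = Round(s_3, k_3) = 0x3D
s_5 = Round(s_4, k_4) = 0xDE
s_6 = Round(s_5, k_5) = 0xE9
s_7 = Round(s_6, k_6) = 0x96
s_8 = Round(s_7, k_7) = 0x63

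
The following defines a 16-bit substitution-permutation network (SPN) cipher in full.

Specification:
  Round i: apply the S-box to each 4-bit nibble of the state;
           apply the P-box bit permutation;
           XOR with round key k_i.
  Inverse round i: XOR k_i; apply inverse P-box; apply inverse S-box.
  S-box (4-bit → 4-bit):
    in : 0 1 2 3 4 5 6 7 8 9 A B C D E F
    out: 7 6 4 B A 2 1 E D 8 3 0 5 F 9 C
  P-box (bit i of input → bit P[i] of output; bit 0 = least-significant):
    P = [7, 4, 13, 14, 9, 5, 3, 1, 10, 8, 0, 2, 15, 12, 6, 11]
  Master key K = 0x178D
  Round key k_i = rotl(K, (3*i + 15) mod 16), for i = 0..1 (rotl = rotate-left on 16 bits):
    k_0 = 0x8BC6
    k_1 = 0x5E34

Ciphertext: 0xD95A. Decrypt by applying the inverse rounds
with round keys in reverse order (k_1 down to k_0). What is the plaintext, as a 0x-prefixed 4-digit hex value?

0x9F24

s_0 = ciphertext = 0xD95A
s_1 = InvRound(s_0, k_1) = 0xC3DB
s_2 = InvRound(s_1, k_0) = 0x9F24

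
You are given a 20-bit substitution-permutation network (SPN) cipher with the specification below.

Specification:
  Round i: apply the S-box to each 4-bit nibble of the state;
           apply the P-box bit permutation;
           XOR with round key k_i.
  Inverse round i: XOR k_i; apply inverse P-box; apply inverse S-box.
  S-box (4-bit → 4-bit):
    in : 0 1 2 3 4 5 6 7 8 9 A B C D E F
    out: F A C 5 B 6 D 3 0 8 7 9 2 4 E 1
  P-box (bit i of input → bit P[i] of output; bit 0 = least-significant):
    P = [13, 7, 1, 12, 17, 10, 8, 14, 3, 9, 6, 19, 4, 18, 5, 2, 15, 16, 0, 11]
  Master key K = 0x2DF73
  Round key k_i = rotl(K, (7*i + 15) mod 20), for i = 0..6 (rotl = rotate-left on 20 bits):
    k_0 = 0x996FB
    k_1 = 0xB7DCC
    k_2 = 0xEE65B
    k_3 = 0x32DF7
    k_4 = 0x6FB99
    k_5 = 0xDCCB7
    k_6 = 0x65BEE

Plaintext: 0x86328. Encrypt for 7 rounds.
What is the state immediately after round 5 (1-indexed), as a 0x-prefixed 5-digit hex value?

0x1AB6C

s_0 = plaintext = 0x86328
s_1 = Round(s_0, k_0) = 0x9D787
s_2 = Round(s_1, k_1) = 0xB5764
s_3 = Round(s_2, k_2) = 0x81DF3
s_4 = Round(s_3, k_3) = 0x50DB1
s_5 = Round(s_4, k_4) = 0x1AB6C
s_6 = Round(s_5, k_5) = 0x2850F
s_7 = Round(s_6, k_6) = 0x434AF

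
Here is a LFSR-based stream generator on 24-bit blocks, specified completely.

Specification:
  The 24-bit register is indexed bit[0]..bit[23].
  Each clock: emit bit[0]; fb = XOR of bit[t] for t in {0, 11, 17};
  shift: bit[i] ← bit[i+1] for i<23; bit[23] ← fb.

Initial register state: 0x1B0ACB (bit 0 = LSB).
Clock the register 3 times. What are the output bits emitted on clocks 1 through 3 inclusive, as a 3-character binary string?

110

reg_0 = 0x1B0ACB
clock 1: out=1, reg = 0x8D8565
clock 2: out=1, reg = 0xC6C2B2
clock 3: out=0, reg = 0xE36159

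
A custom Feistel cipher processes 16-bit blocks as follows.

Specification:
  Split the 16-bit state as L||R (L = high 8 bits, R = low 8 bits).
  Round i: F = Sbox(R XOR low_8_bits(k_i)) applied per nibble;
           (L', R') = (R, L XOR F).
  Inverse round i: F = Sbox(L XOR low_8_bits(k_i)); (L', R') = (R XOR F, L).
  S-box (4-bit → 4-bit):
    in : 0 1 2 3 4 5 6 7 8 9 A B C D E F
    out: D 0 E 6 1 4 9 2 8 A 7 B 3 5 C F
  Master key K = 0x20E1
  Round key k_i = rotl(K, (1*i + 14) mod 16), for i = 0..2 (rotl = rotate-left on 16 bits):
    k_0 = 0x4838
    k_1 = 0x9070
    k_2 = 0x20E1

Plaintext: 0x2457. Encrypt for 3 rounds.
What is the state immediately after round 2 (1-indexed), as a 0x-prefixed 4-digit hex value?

0xBB6C

s_0 = plaintext = 0x2457
s_1 = Round(s_0, k_0) = 0x57BB
s_2 = Round(s_1, k_1) = 0xBB6C
s_3 = Round(s_2, k_2) = 0x6C3E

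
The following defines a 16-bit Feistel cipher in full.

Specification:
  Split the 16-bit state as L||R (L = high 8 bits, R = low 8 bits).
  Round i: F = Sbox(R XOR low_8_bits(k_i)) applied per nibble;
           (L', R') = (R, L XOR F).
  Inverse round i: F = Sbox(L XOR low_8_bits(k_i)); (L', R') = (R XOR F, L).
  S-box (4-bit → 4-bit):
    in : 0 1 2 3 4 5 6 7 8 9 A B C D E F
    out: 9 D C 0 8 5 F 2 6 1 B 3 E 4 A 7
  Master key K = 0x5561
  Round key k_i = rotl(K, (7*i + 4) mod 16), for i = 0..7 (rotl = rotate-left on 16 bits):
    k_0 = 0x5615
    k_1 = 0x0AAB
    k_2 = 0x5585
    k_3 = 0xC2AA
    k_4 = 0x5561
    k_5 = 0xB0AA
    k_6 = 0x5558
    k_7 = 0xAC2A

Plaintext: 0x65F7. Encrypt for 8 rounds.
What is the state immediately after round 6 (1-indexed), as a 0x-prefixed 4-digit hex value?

s_0 = plaintext = 0x65F7
s_1 = Round(s_0, k_0) = 0xF7C9
s_2 = Round(s_1, k_1) = 0xC90B
s_3 = Round(s_2, k_2) = 0x0BA3
s_4 = Round(s_3, k_3) = 0xA39A
s_5 = Round(s_4, k_4) = 0x9AD0
s_6 = Round(s_5, k_5) = 0xD0B1
s_7 = Round(s_6, k_6) = 0xB171
s_8 = Round(s_7, k_7) = 0x71E2

0xD0B1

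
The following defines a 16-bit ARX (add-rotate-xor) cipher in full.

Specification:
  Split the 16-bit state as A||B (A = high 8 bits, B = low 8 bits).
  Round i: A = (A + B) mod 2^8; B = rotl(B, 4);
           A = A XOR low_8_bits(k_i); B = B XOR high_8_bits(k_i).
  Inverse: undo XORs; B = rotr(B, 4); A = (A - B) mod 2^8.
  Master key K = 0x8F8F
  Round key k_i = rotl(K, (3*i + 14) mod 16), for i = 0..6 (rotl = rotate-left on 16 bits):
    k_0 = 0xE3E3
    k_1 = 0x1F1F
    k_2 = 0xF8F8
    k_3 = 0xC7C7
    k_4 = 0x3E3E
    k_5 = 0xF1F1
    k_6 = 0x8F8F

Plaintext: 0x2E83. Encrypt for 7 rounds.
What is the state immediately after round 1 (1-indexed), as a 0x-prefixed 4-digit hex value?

0x52DB

s_0 = plaintext = 0x2E83
s_1 = Round(s_0, k_0) = 0x52DB
s_2 = Round(s_1, k_1) = 0x32A2
s_3 = Round(s_2, k_2) = 0x2CD2
s_4 = Round(s_3, k_3) = 0x39EA
s_5 = Round(s_4, k_4) = 0x1D90
s_6 = Round(s_5, k_5) = 0x5CF8
s_7 = Round(s_6, k_6) = 0xDB00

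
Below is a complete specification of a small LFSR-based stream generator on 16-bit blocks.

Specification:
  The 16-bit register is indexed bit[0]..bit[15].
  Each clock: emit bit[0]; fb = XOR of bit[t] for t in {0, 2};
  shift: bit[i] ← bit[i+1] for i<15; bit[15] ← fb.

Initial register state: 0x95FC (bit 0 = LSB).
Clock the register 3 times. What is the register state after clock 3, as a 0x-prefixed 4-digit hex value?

reg_0 = 0x95FC
clock 1: out=0, reg = 0xCAFE
clock 2: out=0, reg = 0xE57F
clock 3: out=1, reg = 0x72BF

0x72BF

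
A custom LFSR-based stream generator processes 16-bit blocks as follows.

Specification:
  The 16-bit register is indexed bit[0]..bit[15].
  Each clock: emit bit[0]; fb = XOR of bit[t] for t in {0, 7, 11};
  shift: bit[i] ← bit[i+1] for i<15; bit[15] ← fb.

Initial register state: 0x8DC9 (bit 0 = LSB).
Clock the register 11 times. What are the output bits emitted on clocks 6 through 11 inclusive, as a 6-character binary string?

reg_0 = 0x8DC9
clock 1: out=1, reg = 0xC6E4
clock 2: out=0, reg = 0xE372
clock 3: out=0, reg = 0x71B9
clock 4: out=1, reg = 0x38DC
clock 5: out=0, reg = 0x1C6E
clock 6: out=0, reg = 0x8E37
clock 7: out=1, reg = 0x471B
clock 8: out=1, reg = 0xA38D
clock 9: out=1, reg = 0x51C6
clock 10: out=0, reg = 0xA8E3
clock 11: out=1, reg = 0xD471

011101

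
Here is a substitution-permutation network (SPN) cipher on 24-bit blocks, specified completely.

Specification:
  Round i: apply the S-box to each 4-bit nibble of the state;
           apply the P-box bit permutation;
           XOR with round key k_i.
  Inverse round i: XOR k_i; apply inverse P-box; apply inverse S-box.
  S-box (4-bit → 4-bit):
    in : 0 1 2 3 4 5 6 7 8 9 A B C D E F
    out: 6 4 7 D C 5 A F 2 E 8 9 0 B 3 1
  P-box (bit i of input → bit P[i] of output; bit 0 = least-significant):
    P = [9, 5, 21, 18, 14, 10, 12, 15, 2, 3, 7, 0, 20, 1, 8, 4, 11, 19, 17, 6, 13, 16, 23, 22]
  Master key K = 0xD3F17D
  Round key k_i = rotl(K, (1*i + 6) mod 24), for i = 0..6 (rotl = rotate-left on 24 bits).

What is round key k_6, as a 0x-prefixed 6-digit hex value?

0x17DD3F

K = 0xD3F17D
k_0 = rotl(K, (1*0+6) mod 24) = rotl(K, 6) = 0xFC5F74
k_1 = rotl(K, (1*1+6) mod 24) = rotl(K, 7) = 0xF8BEE9
k_2 = rotl(K, (1*2+6) mod 24) = rotl(K, 8) = 0xF17DD3
k_3 = rotl(K, (1*3+6) mod 24) = rotl(K, 9) = 0xE2FBA7
k_4 = rotl(K, (1*4+6) mod 24) = rotl(K, 10) = 0xC5F74F
k_5 = rotl(K, (1*5+6) mod 24) = rotl(K, 11) = 0x8BEE9F
k_6 = rotl(K, (1*6+6) mod 24) = rotl(K, 12) = 0x17DD3F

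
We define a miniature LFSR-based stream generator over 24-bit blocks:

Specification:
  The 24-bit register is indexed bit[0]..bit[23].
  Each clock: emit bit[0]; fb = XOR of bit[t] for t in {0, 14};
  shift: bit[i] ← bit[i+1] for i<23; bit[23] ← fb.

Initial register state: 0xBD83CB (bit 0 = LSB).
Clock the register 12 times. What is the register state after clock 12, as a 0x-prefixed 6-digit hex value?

0x53DBD8

reg_0 = 0xBD83CB
clock 1: out=1, reg = 0xDEC1E5
clock 2: out=1, reg = 0x6F60F2
clock 3: out=0, reg = 0xB7B079
clock 4: out=1, reg = 0xDBD83C
clock 5: out=0, reg = 0xEDEC1E
clock 6: out=0, reg = 0xF6F60F
clock 7: out=1, reg = 0x7B7B07
clock 8: out=1, reg = 0x3DBD83
clock 9: out=1, reg = 0x9EDEC1
clock 10: out=1, reg = 0x4F6F60
clock 11: out=0, reg = 0xA7B7B0
clock 12: out=0, reg = 0x53DBD8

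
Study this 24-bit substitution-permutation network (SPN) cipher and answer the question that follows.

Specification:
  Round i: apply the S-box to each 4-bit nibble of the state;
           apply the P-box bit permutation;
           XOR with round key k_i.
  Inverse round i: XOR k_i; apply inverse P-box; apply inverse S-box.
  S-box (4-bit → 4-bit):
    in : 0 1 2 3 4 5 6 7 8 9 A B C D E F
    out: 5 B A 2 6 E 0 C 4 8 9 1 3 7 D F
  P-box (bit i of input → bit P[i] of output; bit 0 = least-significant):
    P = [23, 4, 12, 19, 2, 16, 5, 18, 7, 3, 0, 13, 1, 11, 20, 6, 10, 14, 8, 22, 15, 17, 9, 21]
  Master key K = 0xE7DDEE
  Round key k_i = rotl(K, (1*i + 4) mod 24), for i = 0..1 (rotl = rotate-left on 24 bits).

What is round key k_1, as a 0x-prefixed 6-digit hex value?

K = 0xE7DDEE
k_0 = rotl(K, (1*0+4) mod 24) = rotl(K, 4) = 0x7DDEEE
k_1 = rotl(K, (1*1+4) mod 24) = rotl(K, 5) = 0xFBBDDC

0xFBBDDC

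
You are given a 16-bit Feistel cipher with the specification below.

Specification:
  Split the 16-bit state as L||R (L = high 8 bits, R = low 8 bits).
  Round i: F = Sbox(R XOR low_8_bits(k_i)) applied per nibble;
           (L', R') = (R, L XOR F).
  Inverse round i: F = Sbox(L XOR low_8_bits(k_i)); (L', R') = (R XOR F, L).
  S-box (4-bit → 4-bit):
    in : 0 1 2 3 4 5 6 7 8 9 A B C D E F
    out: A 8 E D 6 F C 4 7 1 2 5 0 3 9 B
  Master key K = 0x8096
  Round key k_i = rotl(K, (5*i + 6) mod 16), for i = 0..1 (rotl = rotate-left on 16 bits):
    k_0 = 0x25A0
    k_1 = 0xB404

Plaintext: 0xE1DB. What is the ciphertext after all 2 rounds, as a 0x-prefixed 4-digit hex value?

s_0 = plaintext = 0xE1DB
s_1 = Round(s_0, k_0) = 0xDBA4
s_2 = Round(s_1, k_1) = 0xA4F1

0xA4F1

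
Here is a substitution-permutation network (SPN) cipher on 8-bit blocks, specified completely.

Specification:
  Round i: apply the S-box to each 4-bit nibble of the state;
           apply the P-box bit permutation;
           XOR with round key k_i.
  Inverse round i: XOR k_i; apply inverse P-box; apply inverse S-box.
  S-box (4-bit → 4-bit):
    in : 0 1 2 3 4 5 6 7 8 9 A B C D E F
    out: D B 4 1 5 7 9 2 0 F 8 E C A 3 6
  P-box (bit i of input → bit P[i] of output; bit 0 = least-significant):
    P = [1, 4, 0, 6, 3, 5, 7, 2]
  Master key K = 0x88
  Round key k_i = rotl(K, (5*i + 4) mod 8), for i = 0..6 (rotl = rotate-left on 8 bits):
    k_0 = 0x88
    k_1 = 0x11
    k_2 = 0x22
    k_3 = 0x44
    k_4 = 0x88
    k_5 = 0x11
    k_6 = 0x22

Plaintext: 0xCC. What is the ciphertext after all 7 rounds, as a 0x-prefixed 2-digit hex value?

s_0 = plaintext = 0xCC
s_1 = Round(s_0, k_0) = 0x4D
s_2 = Round(s_1, k_1) = 0xC9
s_3 = Round(s_2, k_2) = 0xF5
s_4 = Round(s_3, k_3) = 0xF7
s_5 = Round(s_4, k_4) = 0x38
s_6 = Round(s_5, k_5) = 0x19
s_7 = Round(s_6, k_6) = 0x5D

0x5D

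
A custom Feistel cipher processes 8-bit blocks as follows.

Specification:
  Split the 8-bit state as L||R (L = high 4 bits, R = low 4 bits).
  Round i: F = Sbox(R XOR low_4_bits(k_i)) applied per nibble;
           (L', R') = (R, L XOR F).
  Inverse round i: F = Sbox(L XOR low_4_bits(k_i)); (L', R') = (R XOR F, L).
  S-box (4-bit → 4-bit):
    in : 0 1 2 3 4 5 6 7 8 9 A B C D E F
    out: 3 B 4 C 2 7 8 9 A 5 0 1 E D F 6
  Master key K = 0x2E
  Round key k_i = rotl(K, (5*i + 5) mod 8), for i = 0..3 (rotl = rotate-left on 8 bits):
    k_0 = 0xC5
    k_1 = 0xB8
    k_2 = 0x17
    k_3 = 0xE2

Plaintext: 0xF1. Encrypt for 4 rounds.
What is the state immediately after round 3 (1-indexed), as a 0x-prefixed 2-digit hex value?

0x66

s_0 = plaintext = 0xF1
s_1 = Round(s_0, k_0) = 0x1D
s_2 = Round(s_1, k_1) = 0xD6
s_3 = Round(s_2, k_2) = 0x66
s_4 = Round(s_3, k_3) = 0x64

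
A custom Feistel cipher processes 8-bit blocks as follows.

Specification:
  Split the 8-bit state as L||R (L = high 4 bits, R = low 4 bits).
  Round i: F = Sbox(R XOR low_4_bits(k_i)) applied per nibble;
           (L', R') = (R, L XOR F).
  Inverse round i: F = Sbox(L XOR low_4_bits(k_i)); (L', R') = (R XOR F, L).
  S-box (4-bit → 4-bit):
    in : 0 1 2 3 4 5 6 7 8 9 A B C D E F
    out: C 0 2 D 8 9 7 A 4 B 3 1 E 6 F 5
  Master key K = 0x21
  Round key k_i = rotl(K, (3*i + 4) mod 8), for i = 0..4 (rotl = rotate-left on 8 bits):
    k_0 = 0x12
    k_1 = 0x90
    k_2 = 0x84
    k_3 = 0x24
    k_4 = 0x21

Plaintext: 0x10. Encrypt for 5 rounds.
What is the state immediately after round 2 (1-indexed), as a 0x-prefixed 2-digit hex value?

0x3D

s_0 = plaintext = 0x10
s_1 = Round(s_0, k_0) = 0x03
s_2 = Round(s_1, k_1) = 0x3D
s_3 = Round(s_2, k_2) = 0xD8
s_4 = Round(s_3, k_3) = 0x83
s_5 = Round(s_4, k_4) = 0x3A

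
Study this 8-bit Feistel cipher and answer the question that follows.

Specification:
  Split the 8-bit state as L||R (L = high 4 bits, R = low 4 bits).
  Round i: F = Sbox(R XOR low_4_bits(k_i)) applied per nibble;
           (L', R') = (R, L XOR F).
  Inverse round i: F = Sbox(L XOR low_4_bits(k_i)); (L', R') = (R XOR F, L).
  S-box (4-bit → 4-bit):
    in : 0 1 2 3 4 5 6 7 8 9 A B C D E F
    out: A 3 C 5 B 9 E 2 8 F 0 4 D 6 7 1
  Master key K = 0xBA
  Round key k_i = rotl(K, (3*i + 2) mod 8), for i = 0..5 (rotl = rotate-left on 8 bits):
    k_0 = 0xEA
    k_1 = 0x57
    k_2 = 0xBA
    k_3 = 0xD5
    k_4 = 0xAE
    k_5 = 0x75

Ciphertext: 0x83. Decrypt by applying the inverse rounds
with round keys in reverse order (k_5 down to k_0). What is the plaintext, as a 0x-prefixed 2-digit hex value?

0x39

s_0 = ciphertext = 0x83
s_1 = InvRound(s_0, k_5) = 0x58
s_2 = InvRound(s_1, k_4) = 0xC5
s_3 = InvRound(s_2, k_3) = 0xAC
s_4 = InvRound(s_3, k_2) = 0x6A
s_5 = InvRound(s_4, k_1) = 0x96
s_6 = InvRound(s_5, k_0) = 0x39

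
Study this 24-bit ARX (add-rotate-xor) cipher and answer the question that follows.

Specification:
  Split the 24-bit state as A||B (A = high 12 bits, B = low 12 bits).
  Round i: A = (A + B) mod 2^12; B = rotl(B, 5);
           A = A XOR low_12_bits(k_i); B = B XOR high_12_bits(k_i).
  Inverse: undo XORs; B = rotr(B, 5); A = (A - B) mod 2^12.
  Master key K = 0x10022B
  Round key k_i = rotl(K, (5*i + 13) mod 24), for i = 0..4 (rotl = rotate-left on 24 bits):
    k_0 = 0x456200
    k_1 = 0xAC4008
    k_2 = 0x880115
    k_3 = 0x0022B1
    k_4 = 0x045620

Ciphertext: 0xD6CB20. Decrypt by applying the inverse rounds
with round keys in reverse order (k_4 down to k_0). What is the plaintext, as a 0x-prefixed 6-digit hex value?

s_0 = ciphertext = 0xD6CB20
s_1 = InvRound(s_0, k_4) = 0x8712DB
s_2 = InvRound(s_1, k_3) = 0xE2AC96
s_3 = InvRound(s_2, k_2) = 0x41FB20
s_4 = InvRound(s_3, k_1) = 0x20820F
s_5 = InvRound(s_4, k_0) = 0x356CB2

0x356CB2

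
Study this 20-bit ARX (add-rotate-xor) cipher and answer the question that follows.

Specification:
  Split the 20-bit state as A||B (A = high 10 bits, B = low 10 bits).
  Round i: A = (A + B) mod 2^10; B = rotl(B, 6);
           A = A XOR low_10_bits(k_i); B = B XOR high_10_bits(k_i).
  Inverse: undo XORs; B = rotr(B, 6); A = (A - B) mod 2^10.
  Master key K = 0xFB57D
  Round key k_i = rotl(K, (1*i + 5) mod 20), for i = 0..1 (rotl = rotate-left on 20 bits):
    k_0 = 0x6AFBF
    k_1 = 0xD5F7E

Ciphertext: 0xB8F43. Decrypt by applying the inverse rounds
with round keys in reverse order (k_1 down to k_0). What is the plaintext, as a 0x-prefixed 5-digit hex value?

0x4BEB3

s_0 = ciphertext = 0xB8F43
s_1 = InvRound(s_0, k_1) = 0x17540
s_2 = InvRound(s_1, k_0) = 0x4BEB3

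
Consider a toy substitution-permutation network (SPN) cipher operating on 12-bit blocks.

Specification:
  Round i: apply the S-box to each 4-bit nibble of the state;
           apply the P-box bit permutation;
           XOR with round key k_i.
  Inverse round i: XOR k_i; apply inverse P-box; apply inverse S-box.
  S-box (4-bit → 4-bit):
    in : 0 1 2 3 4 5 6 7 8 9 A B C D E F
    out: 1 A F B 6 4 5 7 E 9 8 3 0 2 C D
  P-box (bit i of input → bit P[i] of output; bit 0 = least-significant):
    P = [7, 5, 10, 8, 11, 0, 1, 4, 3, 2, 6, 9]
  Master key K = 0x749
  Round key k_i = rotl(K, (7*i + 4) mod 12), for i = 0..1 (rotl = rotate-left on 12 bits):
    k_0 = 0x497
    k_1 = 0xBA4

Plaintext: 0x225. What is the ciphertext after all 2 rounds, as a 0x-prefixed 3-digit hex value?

0xC84

s_0 = plaintext = 0x225
s_1 = Round(s_0, k_0) = 0xAC8
s_2 = Round(s_1, k_1) = 0xC84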